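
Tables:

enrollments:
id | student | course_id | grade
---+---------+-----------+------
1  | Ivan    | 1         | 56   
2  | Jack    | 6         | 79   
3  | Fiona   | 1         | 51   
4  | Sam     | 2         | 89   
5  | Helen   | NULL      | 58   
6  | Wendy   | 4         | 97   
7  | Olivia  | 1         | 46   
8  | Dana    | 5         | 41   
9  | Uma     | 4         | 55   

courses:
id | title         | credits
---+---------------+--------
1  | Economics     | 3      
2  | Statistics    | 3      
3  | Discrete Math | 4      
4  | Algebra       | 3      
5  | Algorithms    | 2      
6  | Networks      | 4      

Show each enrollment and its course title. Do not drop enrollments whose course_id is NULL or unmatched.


LEFT JOIN keeps every row from enrollments (the left table); where course_id has no match in courses, the course columns become NULL. Walk through each enrollment:
  - enrollment 1 (Ivan): course_id=1 -> matches Economics
  - enrollment 2 (Jack): course_id=6 -> matches Networks
  - enrollment 3 (Fiona): course_id=1 -> matches Economics
  - enrollment 4 (Sam): course_id=2 -> matches Statistics
  - enrollment 5 (Helen): course_id=NULL, no match -> kept with NULL
  - enrollment 6 (Wendy): course_id=4 -> matches Algebra
  - enrollment 7 (Olivia): course_id=1 -> matches Economics
  - enrollment 8 (Dana): course_id=5 -> matches Algorithms
  - enrollment 9 (Uma): course_id=4 -> matches Algebra
All 9 rows appear; 1 has NULL course.

SQL:
SELECT a.student, b.title AS course
FROM enrollments a
LEFT JOIN courses b ON a.course_id = b.id

Result:
student | course    
--------+-----------
Ivan    | Economics 
Jack    | Networks  
Fiona   | Economics 
Sam     | Statistics
Helen   | NULL      
Wendy   | Algebra   
Olivia  | Economics 
Dana    | Algorithms
Uma     | Algebra   


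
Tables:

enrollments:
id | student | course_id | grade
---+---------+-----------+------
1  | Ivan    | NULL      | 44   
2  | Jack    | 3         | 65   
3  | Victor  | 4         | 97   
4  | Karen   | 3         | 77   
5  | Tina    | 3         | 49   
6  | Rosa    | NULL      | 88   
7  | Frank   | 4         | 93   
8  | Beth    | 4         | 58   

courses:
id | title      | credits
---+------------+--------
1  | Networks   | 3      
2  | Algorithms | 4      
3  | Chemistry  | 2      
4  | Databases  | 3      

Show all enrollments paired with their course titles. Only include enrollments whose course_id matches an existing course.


INNER JOIN keeps only enrollments rows whose course_id matches an id in courses. Walk through each enrollment:
  - enrollment 1 (Ivan): course_id=NULL, no match -> dropped
  - enrollment 2 (Jack): course_id=3 -> matches Chemistry
  - enrollment 3 (Victor): course_id=4 -> matches Databases
  - enrollment 4 (Karen): course_id=3 -> matches Chemistry
  - enrollment 5 (Tina): course_id=3 -> matches Chemistry
  - enrollment 6 (Rosa): course_id=NULL, no match -> dropped
  - enrollment 7 (Frank): course_id=4 -> matches Databases
  - enrollment 8 (Beth): course_id=4 -> matches Databases
So 2 of 8 rows are dropped.

SQL:
SELECT a.student, b.title AS course
FROM enrollments a
INNER JOIN courses b ON a.course_id = b.id

Result:
student | course   
--------+----------
Jack    | Chemistry
Victor  | Databases
Karen   | Chemistry
Tina    | Chemistry
Frank   | Databases
Beth    | Databases


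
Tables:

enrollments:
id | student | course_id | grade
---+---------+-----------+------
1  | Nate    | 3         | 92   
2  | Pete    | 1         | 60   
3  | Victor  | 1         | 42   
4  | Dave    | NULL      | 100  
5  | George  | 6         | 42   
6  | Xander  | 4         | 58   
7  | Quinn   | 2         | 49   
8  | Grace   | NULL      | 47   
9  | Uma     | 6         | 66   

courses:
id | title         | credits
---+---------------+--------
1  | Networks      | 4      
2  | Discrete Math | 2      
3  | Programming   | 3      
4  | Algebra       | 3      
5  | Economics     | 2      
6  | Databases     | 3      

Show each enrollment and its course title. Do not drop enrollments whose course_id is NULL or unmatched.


LEFT JOIN keeps every row from enrollments (the left table); where course_id has no match in courses, the course columns become NULL. Walk through each enrollment:
  - enrollment 1 (Nate): course_id=3 -> matches Programming
  - enrollment 2 (Pete): course_id=1 -> matches Networks
  - enrollment 3 (Victor): course_id=1 -> matches Networks
  - enrollment 4 (Dave): course_id=NULL, no match -> kept with NULL
  - enrollment 5 (George): course_id=6 -> matches Databases
  - enrollment 6 (Xander): course_id=4 -> matches Algebra
  - enrollment 7 (Quinn): course_id=2 -> matches Discrete Math
  - enrollment 8 (Grace): course_id=NULL, no match -> kept with NULL
  - enrollment 9 (Uma): course_id=6 -> matches Databases
All 9 rows appear; 2 have NULL course.

SQL:
SELECT a.student, b.title AS course
FROM enrollments a
LEFT JOIN courses b ON a.course_id = b.id

Result:
student | course       
--------+--------------
Nate    | Programming  
Pete    | Networks     
Victor  | Networks     
Dave    | NULL         
George  | Databases    
Xander  | Algebra      
Quinn   | Discrete Math
Grace   | NULL         
Uma     | Databases    


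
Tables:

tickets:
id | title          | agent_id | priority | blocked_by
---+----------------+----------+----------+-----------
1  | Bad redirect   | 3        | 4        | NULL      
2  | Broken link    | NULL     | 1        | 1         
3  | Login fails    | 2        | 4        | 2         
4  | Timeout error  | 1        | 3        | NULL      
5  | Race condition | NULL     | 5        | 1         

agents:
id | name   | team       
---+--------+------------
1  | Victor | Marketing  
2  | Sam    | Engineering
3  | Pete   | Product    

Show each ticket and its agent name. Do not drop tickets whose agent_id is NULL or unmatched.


LEFT JOIN keeps every row from tickets (the left table); where agent_id has no match in agents, the agent columns become NULL. Walk through each ticket:
  - ticket 1 (Bad redirect): agent_id=3 -> matches Pete
  - ticket 2 (Broken link): agent_id=NULL, no match -> kept with NULL
  - ticket 3 (Login fails): agent_id=2 -> matches Sam
  - ticket 4 (Timeout error): agent_id=1 -> matches Victor
  - ticket 5 (Race condition): agent_id=NULL, no match -> kept with NULL
All 5 rows appear; 2 have NULL agent.

SQL:
SELECT a.title, b.name AS agent
FROM tickets a
LEFT JOIN agents b ON a.agent_id = b.id

Result:
title          | agent 
---------------+-------
Bad redirect   | Pete  
Broken link    | NULL  
Login fails    | Sam   
Timeout error  | Victor
Race condition | NULL  


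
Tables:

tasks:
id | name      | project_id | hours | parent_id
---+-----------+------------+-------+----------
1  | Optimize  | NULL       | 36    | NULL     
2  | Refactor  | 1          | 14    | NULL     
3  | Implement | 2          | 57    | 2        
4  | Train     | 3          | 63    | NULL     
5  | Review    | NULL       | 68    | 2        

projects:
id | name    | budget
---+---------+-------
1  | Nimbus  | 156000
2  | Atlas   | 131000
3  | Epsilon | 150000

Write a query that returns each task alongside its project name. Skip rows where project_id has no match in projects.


INNER JOIN keeps only tasks rows whose project_id matches an id in projects. Walk through each task:
  - task 1 (Optimize): project_id=NULL, no match -> dropped
  - task 2 (Refactor): project_id=1 -> matches Nimbus
  - task 3 (Implement): project_id=2 -> matches Atlas
  - task 4 (Train): project_id=3 -> matches Epsilon
  - task 5 (Review): project_id=NULL, no match -> dropped
So 2 of 5 rows are dropped.

SQL:
SELECT a.name, b.name AS project
FROM tasks a
INNER JOIN projects b ON a.project_id = b.id

Result:
name      | project
----------+--------
Refactor  | Nimbus 
Implement | Atlas  
Train     | Epsilon


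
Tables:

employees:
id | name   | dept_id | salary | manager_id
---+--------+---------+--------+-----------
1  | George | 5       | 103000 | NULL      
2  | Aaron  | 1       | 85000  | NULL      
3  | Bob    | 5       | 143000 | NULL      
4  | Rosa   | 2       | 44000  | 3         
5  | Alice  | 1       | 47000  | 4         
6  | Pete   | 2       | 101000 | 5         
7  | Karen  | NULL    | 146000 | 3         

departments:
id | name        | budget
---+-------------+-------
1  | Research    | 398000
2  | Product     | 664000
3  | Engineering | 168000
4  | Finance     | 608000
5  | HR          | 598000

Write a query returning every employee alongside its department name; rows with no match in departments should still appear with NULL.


LEFT JOIN keeps every row from employees (the left table); where dept_id has no match in departments, the department columns become NULL. Walk through each employee:
  - employee 1 (George): dept_id=5 -> matches HR
  - employee 2 (Aaron): dept_id=1 -> matches Research
  - employee 3 (Bob): dept_id=5 -> matches HR
  - employee 4 (Rosa): dept_id=2 -> matches Product
  - employee 5 (Alice): dept_id=1 -> matches Research
  - employee 6 (Pete): dept_id=2 -> matches Product
  - employee 7 (Karen): dept_id=NULL, no match -> kept with NULL
All 7 rows appear; 1 has NULL department.

SQL:
SELECT a.name, b.name AS department
FROM employees a
LEFT JOIN departments b ON a.dept_id = b.id

Result:
name   | department
-------+-----------
George | HR        
Aaron  | Research  
Bob    | HR        
Rosa   | Product   
Alice  | Research  
Pete   | Product   
Karen  | NULL      


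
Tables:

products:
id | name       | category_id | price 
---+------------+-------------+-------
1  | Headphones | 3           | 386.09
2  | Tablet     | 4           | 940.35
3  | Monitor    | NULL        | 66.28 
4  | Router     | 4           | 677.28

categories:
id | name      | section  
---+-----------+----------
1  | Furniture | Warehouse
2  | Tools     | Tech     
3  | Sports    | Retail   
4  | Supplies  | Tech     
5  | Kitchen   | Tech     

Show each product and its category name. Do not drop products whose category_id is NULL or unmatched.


LEFT JOIN keeps every row from products (the left table); where category_id has no match in categories, the category columns become NULL. Walk through each product:
  - product 1 (Headphones): category_id=3 -> matches Sports
  - product 2 (Tablet): category_id=4 -> matches Supplies
  - product 3 (Monitor): category_id=NULL, no match -> kept with NULL
  - product 4 (Router): category_id=4 -> matches Supplies
All 4 rows appear; 1 has NULL category.

SQL:
SELECT a.name, b.name AS category
FROM products a
LEFT JOIN categories b ON a.category_id = b.id

Result:
name       | category
-----------+---------
Headphones | Sports  
Tablet     | Supplies
Monitor    | NULL    
Router     | Supplies


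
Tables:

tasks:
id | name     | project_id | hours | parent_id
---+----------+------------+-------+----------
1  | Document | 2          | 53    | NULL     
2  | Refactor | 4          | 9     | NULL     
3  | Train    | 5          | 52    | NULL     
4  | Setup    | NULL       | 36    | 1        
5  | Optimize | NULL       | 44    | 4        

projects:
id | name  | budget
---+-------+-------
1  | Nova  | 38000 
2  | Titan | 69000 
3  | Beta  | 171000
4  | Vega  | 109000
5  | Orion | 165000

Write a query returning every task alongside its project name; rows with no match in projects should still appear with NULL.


LEFT JOIN keeps every row from tasks (the left table); where project_id has no match in projects, the project columns become NULL. Walk through each task:
  - task 1 (Document): project_id=2 -> matches Titan
  - task 2 (Refactor): project_id=4 -> matches Vega
  - task 3 (Train): project_id=5 -> matches Orion
  - task 4 (Setup): project_id=NULL, no match -> kept with NULL
  - task 5 (Optimize): project_id=NULL, no match -> kept with NULL
All 5 rows appear; 2 have NULL project.

SQL:
SELECT a.name, b.name AS project
FROM tasks a
LEFT JOIN projects b ON a.project_id = b.id

Result:
name     | project
---------+--------
Document | Titan  
Refactor | Vega   
Train    | Orion  
Setup    | NULL   
Optimize | NULL   


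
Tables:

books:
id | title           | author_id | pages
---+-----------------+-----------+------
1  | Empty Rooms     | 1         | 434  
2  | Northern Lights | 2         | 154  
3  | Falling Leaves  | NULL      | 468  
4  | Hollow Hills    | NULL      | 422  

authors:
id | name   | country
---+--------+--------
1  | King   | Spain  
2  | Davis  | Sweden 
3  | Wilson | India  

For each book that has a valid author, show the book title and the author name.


INNER JOIN keeps only books rows whose author_id matches an id in authors. Walk through each book:
  - book 1 (Empty Rooms): author_id=1 -> matches King
  - book 2 (Northern Lights): author_id=2 -> matches Davis
  - book 3 (Falling Leaves): author_id=NULL, no match -> dropped
  - book 4 (Hollow Hills): author_id=NULL, no match -> dropped
So 2 of 4 rows are dropped.

SQL:
SELECT a.title, b.name AS author
FROM books a
INNER JOIN authors b ON a.author_id = b.id

Result:
title           | author
----------------+-------
Empty Rooms     | King  
Northern Lights | Davis 


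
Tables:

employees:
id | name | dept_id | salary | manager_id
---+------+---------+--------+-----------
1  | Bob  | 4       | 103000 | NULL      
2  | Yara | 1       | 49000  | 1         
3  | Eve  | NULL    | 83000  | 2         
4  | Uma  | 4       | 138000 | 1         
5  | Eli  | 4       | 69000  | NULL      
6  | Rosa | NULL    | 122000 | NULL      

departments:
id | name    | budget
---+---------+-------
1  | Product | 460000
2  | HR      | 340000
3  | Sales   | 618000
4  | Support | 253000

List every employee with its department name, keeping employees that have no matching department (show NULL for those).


LEFT JOIN keeps every row from employees (the left table); where dept_id has no match in departments, the department columns become NULL. Walk through each employee:
  - employee 1 (Bob): dept_id=4 -> matches Support
  - employee 2 (Yara): dept_id=1 -> matches Product
  - employee 3 (Eve): dept_id=NULL, no match -> kept with NULL
  - employee 4 (Uma): dept_id=4 -> matches Support
  - employee 5 (Eli): dept_id=4 -> matches Support
  - employee 6 (Rosa): dept_id=NULL, no match -> kept with NULL
All 6 rows appear; 2 have NULL department.

SQL:
SELECT a.name, b.name AS department
FROM employees a
LEFT JOIN departments b ON a.dept_id = b.id

Result:
name | department
-----+-----------
Bob  | Support   
Yara | Product   
Eve  | NULL      
Uma  | Support   
Eli  | Support   
Rosa | NULL      


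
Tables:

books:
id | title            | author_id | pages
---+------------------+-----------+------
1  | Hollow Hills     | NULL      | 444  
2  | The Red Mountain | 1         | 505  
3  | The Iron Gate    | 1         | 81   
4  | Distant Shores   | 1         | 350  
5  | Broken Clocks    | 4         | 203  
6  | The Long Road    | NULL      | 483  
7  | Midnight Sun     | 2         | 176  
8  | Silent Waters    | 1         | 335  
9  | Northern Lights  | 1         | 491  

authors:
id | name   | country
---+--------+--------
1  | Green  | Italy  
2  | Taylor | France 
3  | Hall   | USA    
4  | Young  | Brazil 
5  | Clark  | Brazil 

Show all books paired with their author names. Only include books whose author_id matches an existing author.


INNER JOIN keeps only books rows whose author_id matches an id in authors. Walk through each book:
  - book 1 (Hollow Hills): author_id=NULL, no match -> dropped
  - book 2 (The Red Mountain): author_id=1 -> matches Green
  - book 3 (The Iron Gate): author_id=1 -> matches Green
  - book 4 (Distant Shores): author_id=1 -> matches Green
  - book 5 (Broken Clocks): author_id=4 -> matches Young
  - book 6 (The Long Road): author_id=NULL, no match -> dropped
  - book 7 (Midnight Sun): author_id=2 -> matches Taylor
  - book 8 (Silent Waters): author_id=1 -> matches Green
  - book 9 (Northern Lights): author_id=1 -> matches Green
So 2 of 9 rows are dropped.

SQL:
SELECT a.title, b.name AS author
FROM books a
INNER JOIN authors b ON a.author_id = b.id

Result:
title            | author
-----------------+-------
The Red Mountain | Green 
The Iron Gate    | Green 
Distant Shores   | Green 
Broken Clocks    | Young 
Midnight Sun     | Taylor
Silent Waters    | Green 
Northern Lights  | Green 


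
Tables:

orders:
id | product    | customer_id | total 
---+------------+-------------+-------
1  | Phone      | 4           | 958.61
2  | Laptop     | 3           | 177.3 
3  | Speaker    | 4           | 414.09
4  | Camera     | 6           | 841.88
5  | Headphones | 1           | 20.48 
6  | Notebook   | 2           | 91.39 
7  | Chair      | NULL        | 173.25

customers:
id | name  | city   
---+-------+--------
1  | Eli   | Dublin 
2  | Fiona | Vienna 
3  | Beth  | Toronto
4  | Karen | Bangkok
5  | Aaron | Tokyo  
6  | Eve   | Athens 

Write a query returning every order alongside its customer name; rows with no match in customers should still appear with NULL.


LEFT JOIN keeps every row from orders (the left table); where customer_id has no match in customers, the customer columns become NULL. Walk through each order:
  - order 1 (Phone): customer_id=4 -> matches Karen
  - order 2 (Laptop): customer_id=3 -> matches Beth
  - order 3 (Speaker): customer_id=4 -> matches Karen
  - order 4 (Camera): customer_id=6 -> matches Eve
  - order 5 (Headphones): customer_id=1 -> matches Eli
  - order 6 (Notebook): customer_id=2 -> matches Fiona
  - order 7 (Chair): customer_id=NULL, no match -> kept with NULL
All 7 rows appear; 1 has NULL customer.

SQL:
SELECT a.product, b.name AS customer
FROM orders a
LEFT JOIN customers b ON a.customer_id = b.id

Result:
product    | customer
-----------+---------
Phone      | Karen   
Laptop     | Beth    
Speaker    | Karen   
Camera     | Eve     
Headphones | Eli     
Notebook   | Fiona   
Chair      | NULL    


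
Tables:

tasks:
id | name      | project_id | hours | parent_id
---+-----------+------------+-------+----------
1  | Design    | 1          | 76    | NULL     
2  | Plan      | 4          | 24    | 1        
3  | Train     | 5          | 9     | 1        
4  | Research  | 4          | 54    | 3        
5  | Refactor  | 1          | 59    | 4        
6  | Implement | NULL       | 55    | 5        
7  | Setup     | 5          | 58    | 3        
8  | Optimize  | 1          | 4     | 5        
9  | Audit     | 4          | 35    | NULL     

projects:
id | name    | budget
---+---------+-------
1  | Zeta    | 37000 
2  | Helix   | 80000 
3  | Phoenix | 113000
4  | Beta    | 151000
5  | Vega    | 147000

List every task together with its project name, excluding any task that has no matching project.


INNER JOIN keeps only tasks rows whose project_id matches an id in projects. Walk through each task:
  - task 1 (Design): project_id=1 -> matches Zeta
  - task 2 (Plan): project_id=4 -> matches Beta
  - task 3 (Train): project_id=5 -> matches Vega
  - task 4 (Research): project_id=4 -> matches Beta
  - task 5 (Refactor): project_id=1 -> matches Zeta
  - task 6 (Implement): project_id=NULL, no match -> dropped
  - task 7 (Setup): project_id=5 -> matches Vega
  - task 8 (Optimize): project_id=1 -> matches Zeta
  - task 9 (Audit): project_id=4 -> matches Beta
So 1 of 9 rows is dropped.

SQL:
SELECT a.name, b.name AS project
FROM tasks a
INNER JOIN projects b ON a.project_id = b.id

Result:
name     | project
---------+--------
Design   | Zeta   
Plan     | Beta   
Train    | Vega   
Research | Beta   
Refactor | Zeta   
Setup    | Vega   
Optimize | Zeta   
Audit    | Beta   


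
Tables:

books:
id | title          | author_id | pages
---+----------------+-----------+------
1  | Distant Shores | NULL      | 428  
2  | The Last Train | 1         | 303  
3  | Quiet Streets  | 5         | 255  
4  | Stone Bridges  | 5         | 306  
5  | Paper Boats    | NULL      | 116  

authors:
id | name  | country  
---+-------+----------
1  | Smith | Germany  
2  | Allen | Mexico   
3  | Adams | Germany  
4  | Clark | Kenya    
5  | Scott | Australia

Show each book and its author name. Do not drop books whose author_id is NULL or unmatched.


LEFT JOIN keeps every row from books (the left table); where author_id has no match in authors, the author columns become NULL. Walk through each book:
  - book 1 (Distant Shores): author_id=NULL, no match -> kept with NULL
  - book 2 (The Last Train): author_id=1 -> matches Smith
  - book 3 (Quiet Streets): author_id=5 -> matches Scott
  - book 4 (Stone Bridges): author_id=5 -> matches Scott
  - book 5 (Paper Boats): author_id=NULL, no match -> kept with NULL
All 5 rows appear; 2 have NULL author.

SQL:
SELECT a.title, b.name AS author
FROM books a
LEFT JOIN authors b ON a.author_id = b.id

Result:
title          | author
---------------+-------
Distant Shores | NULL  
The Last Train | Smith 
Quiet Streets  | Scott 
Stone Bridges  | Scott 
Paper Boats    | NULL  


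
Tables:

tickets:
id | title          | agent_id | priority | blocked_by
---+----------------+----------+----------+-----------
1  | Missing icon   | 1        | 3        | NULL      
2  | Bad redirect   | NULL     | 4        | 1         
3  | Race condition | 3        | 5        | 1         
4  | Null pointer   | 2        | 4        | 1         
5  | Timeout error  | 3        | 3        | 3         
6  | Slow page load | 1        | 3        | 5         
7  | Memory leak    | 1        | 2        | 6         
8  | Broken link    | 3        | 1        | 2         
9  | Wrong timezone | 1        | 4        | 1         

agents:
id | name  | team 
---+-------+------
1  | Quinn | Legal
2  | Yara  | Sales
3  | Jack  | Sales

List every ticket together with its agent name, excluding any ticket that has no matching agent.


INNER JOIN keeps only tickets rows whose agent_id matches an id in agents. Walk through each ticket:
  - ticket 1 (Missing icon): agent_id=1 -> matches Quinn
  - ticket 2 (Bad redirect): agent_id=NULL, no match -> dropped
  - ticket 3 (Race condition): agent_id=3 -> matches Jack
  - ticket 4 (Null pointer): agent_id=2 -> matches Yara
  - ticket 5 (Timeout error): agent_id=3 -> matches Jack
  - ticket 6 (Slow page load): agent_id=1 -> matches Quinn
  - ticket 7 (Memory leak): agent_id=1 -> matches Quinn
  - ticket 8 (Broken link): agent_id=3 -> matches Jack
  - ticket 9 (Wrong timezone): agent_id=1 -> matches Quinn
So 1 of 9 rows is dropped.

SQL:
SELECT a.title, b.name AS agent
FROM tickets a
INNER JOIN agents b ON a.agent_id = b.id

Result:
title          | agent
---------------+------
Missing icon   | Quinn
Race condition | Jack 
Null pointer   | Yara 
Timeout error  | Jack 
Slow page load | Quinn
Memory leak    | Quinn
Broken link    | Jack 
Wrong timezone | Quinn


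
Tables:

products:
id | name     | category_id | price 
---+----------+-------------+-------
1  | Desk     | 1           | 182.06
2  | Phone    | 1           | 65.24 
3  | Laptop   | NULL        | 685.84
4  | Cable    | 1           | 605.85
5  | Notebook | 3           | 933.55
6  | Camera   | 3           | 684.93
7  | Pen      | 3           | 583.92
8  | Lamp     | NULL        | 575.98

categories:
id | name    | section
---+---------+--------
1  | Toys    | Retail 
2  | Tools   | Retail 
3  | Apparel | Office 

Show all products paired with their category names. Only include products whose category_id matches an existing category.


INNER JOIN keeps only products rows whose category_id matches an id in categories. Walk through each product:
  - product 1 (Desk): category_id=1 -> matches Toys
  - product 2 (Phone): category_id=1 -> matches Toys
  - product 3 (Laptop): category_id=NULL, no match -> dropped
  - product 4 (Cable): category_id=1 -> matches Toys
  - product 5 (Notebook): category_id=3 -> matches Apparel
  - product 6 (Camera): category_id=3 -> matches Apparel
  - product 7 (Pen): category_id=3 -> matches Apparel
  - product 8 (Lamp): category_id=NULL, no match -> dropped
So 2 of 8 rows are dropped.

SQL:
SELECT a.name, b.name AS category
FROM products a
INNER JOIN categories b ON a.category_id = b.id

Result:
name     | category
---------+---------
Desk     | Toys    
Phone    | Toys    
Cable    | Toys    
Notebook | Apparel 
Camera   | Apparel 
Pen      | Apparel 


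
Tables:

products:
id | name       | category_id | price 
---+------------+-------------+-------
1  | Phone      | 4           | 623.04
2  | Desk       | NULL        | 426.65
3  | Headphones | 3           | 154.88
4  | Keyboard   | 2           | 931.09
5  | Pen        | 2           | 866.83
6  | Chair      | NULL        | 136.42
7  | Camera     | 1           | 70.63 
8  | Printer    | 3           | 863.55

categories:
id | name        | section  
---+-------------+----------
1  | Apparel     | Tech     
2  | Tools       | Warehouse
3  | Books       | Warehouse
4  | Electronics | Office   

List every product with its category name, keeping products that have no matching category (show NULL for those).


LEFT JOIN keeps every row from products (the left table); where category_id has no match in categories, the category columns become NULL. Walk through each product:
  - product 1 (Phone): category_id=4 -> matches Electronics
  - product 2 (Desk): category_id=NULL, no match -> kept with NULL
  - product 3 (Headphones): category_id=3 -> matches Books
  - product 4 (Keyboard): category_id=2 -> matches Tools
  - product 5 (Pen): category_id=2 -> matches Tools
  - product 6 (Chair): category_id=NULL, no match -> kept with NULL
  - product 7 (Camera): category_id=1 -> matches Apparel
  - product 8 (Printer): category_id=3 -> matches Books
All 8 rows appear; 2 have NULL category.

SQL:
SELECT a.name, b.name AS category
FROM products a
LEFT JOIN categories b ON a.category_id = b.id

Result:
name       | category   
-----------+------------
Phone      | Electronics
Desk       | NULL       
Headphones | Books      
Keyboard   | Tools      
Pen        | Tools      
Chair      | NULL       
Camera     | Apparel    
Printer    | Books      


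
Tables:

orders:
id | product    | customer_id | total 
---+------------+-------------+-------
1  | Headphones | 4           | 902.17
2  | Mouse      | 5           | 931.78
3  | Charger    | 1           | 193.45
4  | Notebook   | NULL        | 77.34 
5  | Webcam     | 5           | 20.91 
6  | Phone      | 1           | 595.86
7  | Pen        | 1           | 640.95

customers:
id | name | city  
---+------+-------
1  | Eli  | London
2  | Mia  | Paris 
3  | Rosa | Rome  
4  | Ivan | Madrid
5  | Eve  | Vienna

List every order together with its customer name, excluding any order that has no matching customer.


INNER JOIN keeps only orders rows whose customer_id matches an id in customers. Walk through each order:
  - order 1 (Headphones): customer_id=4 -> matches Ivan
  - order 2 (Mouse): customer_id=5 -> matches Eve
  - order 3 (Charger): customer_id=1 -> matches Eli
  - order 4 (Notebook): customer_id=NULL, no match -> dropped
  - order 5 (Webcam): customer_id=5 -> matches Eve
  - order 6 (Phone): customer_id=1 -> matches Eli
  - order 7 (Pen): customer_id=1 -> matches Eli
So 1 of 7 rows is dropped.

SQL:
SELECT a.product, b.name AS customer
FROM orders a
INNER JOIN customers b ON a.customer_id = b.id

Result:
product    | customer
-----------+---------
Headphones | Ivan    
Mouse      | Eve     
Charger    | Eli     
Webcam     | Eve     
Phone      | Eli     
Pen        | Eli     


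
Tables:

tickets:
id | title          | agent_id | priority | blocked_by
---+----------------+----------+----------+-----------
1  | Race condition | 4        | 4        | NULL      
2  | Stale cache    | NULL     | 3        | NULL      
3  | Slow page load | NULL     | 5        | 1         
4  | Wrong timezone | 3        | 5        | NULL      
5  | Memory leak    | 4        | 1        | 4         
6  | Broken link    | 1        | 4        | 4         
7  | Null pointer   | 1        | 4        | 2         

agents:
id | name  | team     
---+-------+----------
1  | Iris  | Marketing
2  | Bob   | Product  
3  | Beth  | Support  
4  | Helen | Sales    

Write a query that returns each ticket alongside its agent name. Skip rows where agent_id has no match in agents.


INNER JOIN keeps only tickets rows whose agent_id matches an id in agents. Walk through each ticket:
  - ticket 1 (Race condition): agent_id=4 -> matches Helen
  - ticket 2 (Stale cache): agent_id=NULL, no match -> dropped
  - ticket 3 (Slow page load): agent_id=NULL, no match -> dropped
  - ticket 4 (Wrong timezone): agent_id=3 -> matches Beth
  - ticket 5 (Memory leak): agent_id=4 -> matches Helen
  - ticket 6 (Broken link): agent_id=1 -> matches Iris
  - ticket 7 (Null pointer): agent_id=1 -> matches Iris
So 2 of 7 rows are dropped.

SQL:
SELECT a.title, b.name AS agent
FROM tickets a
INNER JOIN agents b ON a.agent_id = b.id

Result:
title          | agent
---------------+------
Race condition | Helen
Wrong timezone | Beth 
Memory leak    | Helen
Broken link    | Iris 
Null pointer   | Iris 


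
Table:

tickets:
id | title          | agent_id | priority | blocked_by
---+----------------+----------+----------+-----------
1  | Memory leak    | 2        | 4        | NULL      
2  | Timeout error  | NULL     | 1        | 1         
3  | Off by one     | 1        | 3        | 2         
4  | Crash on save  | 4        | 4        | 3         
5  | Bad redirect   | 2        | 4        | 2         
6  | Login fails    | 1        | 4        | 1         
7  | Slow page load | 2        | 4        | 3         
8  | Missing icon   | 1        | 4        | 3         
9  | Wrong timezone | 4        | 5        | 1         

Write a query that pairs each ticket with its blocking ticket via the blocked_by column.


This is a self-join: tickets is joined to a second copy of itself, matching each row's blocked_by to another row's id. Use LEFT JOIN so rows with blocked_by=NULL are kept.
  - ticket 1 (Memory leak): blocked_by=NULL -> NULL
  - ticket 2 (Timeout error): blocked_by=1 -> Memory leak
  - ticket 3 (Off by one): blocked_by=2 -> Timeout error
  - ticket 4 (Crash on save): blocked_by=3 -> Off by one
  - ticket 5 (Bad redirect): blocked_by=2 -> Timeout error
  - ticket 6 (Login fails): blocked_by=1 -> Memory leak
  - ticket 7 (Slow page load): blocked_by=3 -> Off by one
  - ticket 8 (Missing icon): blocked_by=3 -> Off by one
  - ticket 9 (Wrong timezone): blocked_by=1 -> Memory leak

SQL:
SELECT a.title AS item, b.title AS blocked_by
FROM tickets a
LEFT JOIN tickets b ON a.blocked_by = b.id

Result:
item           | blocked_by   
---------------+--------------
Memory leak    | NULL         
Timeout error  | Memory leak  
Off by one     | Timeout error
Crash on save  | Off by one   
Bad redirect   | Timeout error
Login fails    | Memory leak  
Slow page load | Off by one   
Missing icon   | Off by one   
Wrong timezone | Memory leak  


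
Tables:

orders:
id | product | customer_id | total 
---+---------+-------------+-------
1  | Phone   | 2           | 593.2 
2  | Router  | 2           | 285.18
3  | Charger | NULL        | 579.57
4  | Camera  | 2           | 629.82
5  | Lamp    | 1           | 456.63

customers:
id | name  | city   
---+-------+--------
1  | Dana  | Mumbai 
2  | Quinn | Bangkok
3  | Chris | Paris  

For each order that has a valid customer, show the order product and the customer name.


INNER JOIN keeps only orders rows whose customer_id matches an id in customers. Walk through each order:
  - order 1 (Phone): customer_id=2 -> matches Quinn
  - order 2 (Router): customer_id=2 -> matches Quinn
  - order 3 (Charger): customer_id=NULL, no match -> dropped
  - order 4 (Camera): customer_id=2 -> matches Quinn
  - order 5 (Lamp): customer_id=1 -> matches Dana
So 1 of 5 rows is dropped.

SQL:
SELECT a.product, b.name AS customer
FROM orders a
INNER JOIN customers b ON a.customer_id = b.id

Result:
product | customer
--------+---------
Phone   | Quinn   
Router  | Quinn   
Camera  | Quinn   
Lamp    | Dana    


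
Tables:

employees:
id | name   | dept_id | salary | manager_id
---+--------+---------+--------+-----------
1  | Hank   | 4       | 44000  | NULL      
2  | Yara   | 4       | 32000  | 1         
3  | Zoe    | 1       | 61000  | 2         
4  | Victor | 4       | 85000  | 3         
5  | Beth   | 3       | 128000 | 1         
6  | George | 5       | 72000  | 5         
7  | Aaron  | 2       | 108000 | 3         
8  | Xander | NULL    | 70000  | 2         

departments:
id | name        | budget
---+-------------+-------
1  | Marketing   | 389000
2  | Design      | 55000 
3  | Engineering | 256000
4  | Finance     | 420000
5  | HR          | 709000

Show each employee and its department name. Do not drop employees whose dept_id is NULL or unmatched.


LEFT JOIN keeps every row from employees (the left table); where dept_id has no match in departments, the department columns become NULL. Walk through each employee:
  - employee 1 (Hank): dept_id=4 -> matches Finance
  - employee 2 (Yara): dept_id=4 -> matches Finance
  - employee 3 (Zoe): dept_id=1 -> matches Marketing
  - employee 4 (Victor): dept_id=4 -> matches Finance
  - employee 5 (Beth): dept_id=3 -> matches Engineering
  - employee 6 (George): dept_id=5 -> matches HR
  - employee 7 (Aaron): dept_id=2 -> matches Design
  - employee 8 (Xander): dept_id=NULL, no match -> kept with NULL
All 8 rows appear; 1 has NULL department.

SQL:
SELECT a.name, b.name AS department
FROM employees a
LEFT JOIN departments b ON a.dept_id = b.id

Result:
name   | department 
-------+------------
Hank   | Finance    
Yara   | Finance    
Zoe    | Marketing  
Victor | Finance    
Beth   | Engineering
George | HR         
Aaron  | Design     
Xander | NULL       


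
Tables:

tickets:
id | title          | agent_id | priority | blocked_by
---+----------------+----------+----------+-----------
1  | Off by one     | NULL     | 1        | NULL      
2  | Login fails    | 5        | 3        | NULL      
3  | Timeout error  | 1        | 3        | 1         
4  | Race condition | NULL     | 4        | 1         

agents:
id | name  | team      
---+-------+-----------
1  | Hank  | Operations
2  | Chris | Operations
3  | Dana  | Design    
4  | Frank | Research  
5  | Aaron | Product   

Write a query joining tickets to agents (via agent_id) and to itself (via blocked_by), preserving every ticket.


Two LEFT JOINs from the same base table tickets: one to agents via agent_id, one to tickets itself via blocked_by. Both are LEFT so every ticket is preserved.
Match against agents:
  - ticket 1 (Off by one): agent_id=NULL, no match -> kept with NULL
  - ticket 2 (Login fails): agent_id=5 -> matches Aaron
  - ticket 3 (Timeout error): agent_id=1 -> matches Hank
  - ticket 4 (Race condition): agent_id=NULL, no match -> kept with NULL
Match against tickets (self):
  - ticket 1 (Off by one): blocked_by=NULL -> NULL
  - ticket 2 (Login fails): blocked_by=NULL -> NULL
  - ticket 3 (Timeout error): blocked_by=1 -> Off by one
  - ticket 4 (Race condition): blocked_by=1 -> Off by one

SQL:
SELECT a.title, b.name AS agent, c.title AS blocked_by
FROM tickets a
LEFT JOIN agents b ON a.agent_id = b.id
LEFT JOIN tickets c ON a.blocked_by = c.id

Result:
title          | agent | blocked_by
---------------+-------+-----------
Off by one     | NULL  | NULL      
Login fails    | Aaron | NULL      
Timeout error  | Hank  | Off by one
Race condition | NULL  | Off by one


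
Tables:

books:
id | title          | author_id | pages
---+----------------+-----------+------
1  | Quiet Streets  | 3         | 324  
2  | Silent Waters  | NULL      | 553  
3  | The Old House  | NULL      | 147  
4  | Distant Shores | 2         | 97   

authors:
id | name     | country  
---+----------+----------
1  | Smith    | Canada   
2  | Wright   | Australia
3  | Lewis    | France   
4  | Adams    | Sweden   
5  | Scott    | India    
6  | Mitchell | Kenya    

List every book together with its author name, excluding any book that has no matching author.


INNER JOIN keeps only books rows whose author_id matches an id in authors. Walk through each book:
  - book 1 (Quiet Streets): author_id=3 -> matches Lewis
  - book 2 (Silent Waters): author_id=NULL, no match -> dropped
  - book 3 (The Old House): author_id=NULL, no match -> dropped
  - book 4 (Distant Shores): author_id=2 -> matches Wright
So 2 of 4 rows are dropped.

SQL:
SELECT a.title, b.name AS author
FROM books a
INNER JOIN authors b ON a.author_id = b.id

Result:
title          | author
---------------+-------
Quiet Streets  | Lewis 
Distant Shores | Wright


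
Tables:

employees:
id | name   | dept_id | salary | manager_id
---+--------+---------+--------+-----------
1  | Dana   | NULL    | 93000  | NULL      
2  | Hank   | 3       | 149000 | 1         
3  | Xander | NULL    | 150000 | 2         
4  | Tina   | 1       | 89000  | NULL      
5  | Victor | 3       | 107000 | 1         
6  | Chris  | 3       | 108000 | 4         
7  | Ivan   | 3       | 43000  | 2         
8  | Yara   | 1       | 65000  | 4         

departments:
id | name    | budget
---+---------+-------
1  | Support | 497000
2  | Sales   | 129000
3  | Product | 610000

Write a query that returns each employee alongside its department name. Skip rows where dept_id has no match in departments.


INNER JOIN keeps only employees rows whose dept_id matches an id in departments. Walk through each employee:
  - employee 1 (Dana): dept_id=NULL, no match -> dropped
  - employee 2 (Hank): dept_id=3 -> matches Product
  - employee 3 (Xander): dept_id=NULL, no match -> dropped
  - employee 4 (Tina): dept_id=1 -> matches Support
  - employee 5 (Victor): dept_id=3 -> matches Product
  - employee 6 (Chris): dept_id=3 -> matches Product
  - employee 7 (Ivan): dept_id=3 -> matches Product
  - employee 8 (Yara): dept_id=1 -> matches Support
So 2 of 8 rows are dropped.

SQL:
SELECT a.name, b.name AS department
FROM employees a
INNER JOIN departments b ON a.dept_id = b.id

Result:
name   | department
-------+-----------
Hank   | Product   
Tina   | Support   
Victor | Product   
Chris  | Product   
Ivan   | Product   
Yara   | Support   


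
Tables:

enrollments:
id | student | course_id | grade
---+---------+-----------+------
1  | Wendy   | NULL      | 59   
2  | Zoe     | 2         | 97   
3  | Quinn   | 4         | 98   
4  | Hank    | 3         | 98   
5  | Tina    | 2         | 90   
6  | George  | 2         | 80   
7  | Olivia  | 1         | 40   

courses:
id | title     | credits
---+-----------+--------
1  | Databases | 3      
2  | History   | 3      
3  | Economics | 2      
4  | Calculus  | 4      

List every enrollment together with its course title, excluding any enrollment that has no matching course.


INNER JOIN keeps only enrollments rows whose course_id matches an id in courses. Walk through each enrollment:
  - enrollment 1 (Wendy): course_id=NULL, no match -> dropped
  - enrollment 2 (Zoe): course_id=2 -> matches History
  - enrollment 3 (Quinn): course_id=4 -> matches Calculus
  - enrollment 4 (Hank): course_id=3 -> matches Economics
  - enrollment 5 (Tina): course_id=2 -> matches History
  - enrollment 6 (George): course_id=2 -> matches History
  - enrollment 7 (Olivia): course_id=1 -> matches Databases
So 1 of 7 rows is dropped.

SQL:
SELECT a.student, b.title AS course
FROM enrollments a
INNER JOIN courses b ON a.course_id = b.id

Result:
student | course   
--------+----------
Zoe     | History  
Quinn   | Calculus 
Hank    | Economics
Tina    | History  
George  | History  
Olivia  | Databases


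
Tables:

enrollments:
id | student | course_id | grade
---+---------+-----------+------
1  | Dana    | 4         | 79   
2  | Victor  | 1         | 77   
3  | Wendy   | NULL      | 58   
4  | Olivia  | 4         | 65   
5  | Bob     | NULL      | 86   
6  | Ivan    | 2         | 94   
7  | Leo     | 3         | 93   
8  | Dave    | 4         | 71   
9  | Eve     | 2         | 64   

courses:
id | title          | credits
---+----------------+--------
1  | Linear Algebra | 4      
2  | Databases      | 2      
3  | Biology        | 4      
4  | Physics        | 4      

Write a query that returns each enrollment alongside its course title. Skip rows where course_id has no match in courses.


INNER JOIN keeps only enrollments rows whose course_id matches an id in courses. Walk through each enrollment:
  - enrollment 1 (Dana): course_id=4 -> matches Physics
  - enrollment 2 (Victor): course_id=1 -> matches Linear Algebra
  - enrollment 3 (Wendy): course_id=NULL, no match -> dropped
  - enrollment 4 (Olivia): course_id=4 -> matches Physics
  - enrollment 5 (Bob): course_id=NULL, no match -> dropped
  - enrollment 6 (Ivan): course_id=2 -> matches Databases
  - enrollment 7 (Leo): course_id=3 -> matches Biology
  - enrollment 8 (Dave): course_id=4 -> matches Physics
  - enrollment 9 (Eve): course_id=2 -> matches Databases
So 2 of 9 rows are dropped.

SQL:
SELECT a.student, b.title AS course
FROM enrollments a
INNER JOIN courses b ON a.course_id = b.id

Result:
student | course        
--------+---------------
Dana    | Physics       
Victor  | Linear Algebra
Olivia  | Physics       
Ivan    | Databases     
Leo     | Biology       
Dave    | Physics       
Eve     | Databases     
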